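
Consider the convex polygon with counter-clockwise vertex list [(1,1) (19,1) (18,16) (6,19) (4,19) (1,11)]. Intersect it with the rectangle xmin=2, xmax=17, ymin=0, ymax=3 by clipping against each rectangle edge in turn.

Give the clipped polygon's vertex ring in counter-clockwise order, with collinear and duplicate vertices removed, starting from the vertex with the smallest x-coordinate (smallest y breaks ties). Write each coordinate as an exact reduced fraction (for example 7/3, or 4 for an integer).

1. After x ≥ 2: [(2,1) (19,1) (18,16) (6,19) (4,19) (2,41/3)]
2. After x ≤ 17: [(2,1) (17,1) (17,65/4) (6,19) (4,19) (2,41/3)]
3. After y ≥ 0: [(2,1) (17,1) (17,65/4) (6,19) (4,19) (2,41/3)]
4. After y ≤ 3: [(2,3) (2,1) (17,1) (17,3)]
5. Canonical ring: [(2,1) (17,1) (17,3) (2,3)]

Clipped polygon: [(2,1) (17,1) (17,3) (2,3)]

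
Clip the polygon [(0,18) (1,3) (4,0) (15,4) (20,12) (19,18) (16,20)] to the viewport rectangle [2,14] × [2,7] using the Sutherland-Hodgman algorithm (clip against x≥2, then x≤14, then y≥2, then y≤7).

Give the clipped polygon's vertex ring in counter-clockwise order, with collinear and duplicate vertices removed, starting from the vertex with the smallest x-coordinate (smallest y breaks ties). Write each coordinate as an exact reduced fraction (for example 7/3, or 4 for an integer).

1. After x ≥ 2: [(2,73/4) (2,2) (4,0) (15,4) (20,12) (19,18) (16,20)]
2. After x ≤ 14: [(14,79/4) (2,73/4) (2,2) (4,0) (14,40/11)]
3. After y ≥ 2: [(14,79/4) (2,73/4) (2,2) (2,2) (19/2,2) (14,40/11)]
4. After y ≤ 7: [(14,7) (2,7) (2,2) (2,2) (19/2,2) (14,40/11)]
5. Canonical ring: [(2,2) (19/2,2) (14,40/11) (14,7) (2,7)]

Clipped polygon: [(2,2) (19/2,2) (14,40/11) (14,7) (2,7)]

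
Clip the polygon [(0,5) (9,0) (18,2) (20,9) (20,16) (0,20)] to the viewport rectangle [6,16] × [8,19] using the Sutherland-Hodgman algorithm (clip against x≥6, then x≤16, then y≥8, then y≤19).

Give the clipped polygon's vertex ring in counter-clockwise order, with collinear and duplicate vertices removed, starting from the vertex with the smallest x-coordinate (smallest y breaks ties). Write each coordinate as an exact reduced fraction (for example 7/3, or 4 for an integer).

1. After x ≥ 6: [(6,5/3) (9,0) (18,2) (20,9) (20,16) (6,94/5)]
2. After x ≤ 16: [(6,5/3) (9,0) (16,14/9) (16,84/5) (6,94/5)]
3. After y ≥ 8: [(6,8) (16,8) (16,84/5) (6,94/5)]
4. After y ≤ 19: [(6,8) (16,8) (16,84/5) (6,94/5)]
5. Canonical ring: [(6,8) (16,8) (16,84/5) (6,94/5)]

Clipped polygon: [(6,8) (16,8) (16,84/5) (6,94/5)]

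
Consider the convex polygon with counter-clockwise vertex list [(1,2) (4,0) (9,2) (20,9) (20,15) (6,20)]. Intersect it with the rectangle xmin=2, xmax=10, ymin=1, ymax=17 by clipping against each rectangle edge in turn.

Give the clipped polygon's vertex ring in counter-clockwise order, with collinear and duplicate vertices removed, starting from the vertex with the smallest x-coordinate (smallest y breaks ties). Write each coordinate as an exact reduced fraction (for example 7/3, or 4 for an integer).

Clipped polygon: [(2,4/3) (5/2,1) (13/2,1) (9,2) (10,29/11) (10,17) (31/6,17) (2,28/5)]

1. After x ≥ 2: [(2,28/5) (2,4/3) (4,0) (9,2) (20,9) (20,15) (6,20)]
2. After x ≤ 10: [(2,28/5) (2,4/3) (4,0) (9,2) (10,29/11) (10,130/7) (6,20)]
3. After y ≥ 1: [(2,28/5) (2,4/3) (5/2,1) (13/2,1) (9,2) (10,29/11) (10,130/7) (6,20)]
4. After y ≤ 17: [(31/6,17) (2,28/5) (2,4/3) (5/2,1) (13/2,1) (9,2) (10,29/11) (10,17)]
5. Canonical ring: [(2,4/3) (5/2,1) (13/2,1) (9,2) (10,29/11) (10,17) (31/6,17) (2,28/5)]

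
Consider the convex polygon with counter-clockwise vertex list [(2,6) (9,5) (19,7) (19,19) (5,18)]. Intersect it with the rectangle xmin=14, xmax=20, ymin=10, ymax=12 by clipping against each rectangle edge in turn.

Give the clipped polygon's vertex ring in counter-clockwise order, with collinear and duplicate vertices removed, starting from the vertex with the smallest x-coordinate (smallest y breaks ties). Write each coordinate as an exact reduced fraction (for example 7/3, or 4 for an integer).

Clipped polygon: [(14,10) (19,10) (19,12) (14,12)]

1. After x ≥ 14: [(14,6) (19,7) (19,19) (14,261/14)]
2. After x ≤ 20: [(14,6) (19,7) (19,19) (14,261/14)]
3. After y ≥ 10: [(14,10) (19,10) (19,19) (14,261/14)]
4. After y ≤ 12: [(14,12) (14,10) (19,10) (19,12)]
5. Canonical ring: [(14,10) (19,10) (19,12) (14,12)]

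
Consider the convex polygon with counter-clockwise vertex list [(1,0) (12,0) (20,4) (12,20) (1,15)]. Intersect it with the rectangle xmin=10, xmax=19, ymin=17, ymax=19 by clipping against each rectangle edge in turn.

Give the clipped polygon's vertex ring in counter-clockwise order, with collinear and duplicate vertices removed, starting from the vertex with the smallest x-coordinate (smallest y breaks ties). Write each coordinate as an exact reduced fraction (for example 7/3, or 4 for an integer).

1. After x ≥ 10: [(10,0) (12,0) (20,4) (12,20) (10,210/11)]
2. After x ≤ 19: [(10,0) (12,0) (19,7/2) (19,6) (12,20) (10,210/11)]
3. After y ≥ 17: [(10,17) (27/2,17) (12,20) (10,210/11)]
4. After y ≤ 19: [(10,19) (10,17) (27/2,17) (25/2,19)]
5. Canonical ring: [(10,17) (27/2,17) (25/2,19) (10,19)]

Clipped polygon: [(10,17) (27/2,17) (25/2,19) (10,19)]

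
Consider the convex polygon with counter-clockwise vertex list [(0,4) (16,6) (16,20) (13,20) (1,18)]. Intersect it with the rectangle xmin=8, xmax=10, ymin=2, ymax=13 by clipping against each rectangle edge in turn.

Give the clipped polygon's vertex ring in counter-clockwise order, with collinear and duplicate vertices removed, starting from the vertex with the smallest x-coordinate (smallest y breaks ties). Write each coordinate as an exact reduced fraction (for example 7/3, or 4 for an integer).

Clipped polygon: [(8,5) (10,21/4) (10,13) (8,13)]

1. After x ≥ 8: [(8,5) (16,6) (16,20) (13,20) (8,115/6)]
2. After x ≤ 10: [(8,5) (10,21/4) (10,39/2) (8,115/6)]
3. After y ≥ 2: [(8,5) (10,21/4) (10,39/2) (8,115/6)]
4. After y ≤ 13: [(8,13) (8,5) (10,21/4) (10,13)]
5. Canonical ring: [(8,5) (10,21/4) (10,13) (8,13)]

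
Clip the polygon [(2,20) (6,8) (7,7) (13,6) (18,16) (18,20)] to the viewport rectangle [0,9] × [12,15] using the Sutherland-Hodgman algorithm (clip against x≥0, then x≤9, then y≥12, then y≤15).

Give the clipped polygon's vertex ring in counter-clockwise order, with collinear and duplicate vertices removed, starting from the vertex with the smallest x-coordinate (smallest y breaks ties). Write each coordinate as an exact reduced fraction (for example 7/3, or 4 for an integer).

Clipped polygon: [(11/3,15) (14/3,12) (9,12) (9,15)]

1. After x ≥ 0: [(2,20) (6,8) (7,7) (13,6) (18,16) (18,20)]
2. After x ≤ 9: [(9,20) (2,20) (6,8) (7,7) (9,20/3)]
3. After y ≥ 12: [(9,12) (9,20) (2,20) (14/3,12)]
4. After y ≤ 15: [(9,12) (9,15) (11/3,15) (14/3,12)]
5. Canonical ring: [(11/3,15) (14/3,12) (9,12) (9,15)]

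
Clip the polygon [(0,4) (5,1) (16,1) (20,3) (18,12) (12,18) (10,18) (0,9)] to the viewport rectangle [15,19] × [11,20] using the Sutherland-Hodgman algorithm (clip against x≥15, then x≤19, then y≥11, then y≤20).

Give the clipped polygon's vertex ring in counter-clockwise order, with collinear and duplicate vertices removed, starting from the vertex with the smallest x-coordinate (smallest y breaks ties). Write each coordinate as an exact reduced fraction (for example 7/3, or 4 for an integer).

1. After x ≥ 15: [(15,1) (16,1) (20,3) (18,12) (15,15)]
2. After x ≤ 19: [(15,1) (16,1) (19,5/2) (19,15/2) (18,12) (15,15)]
3. After y ≥ 11: [(15,11) (164/9,11) (18,12) (15,15)]
4. After y ≤ 20: [(15,11) (164/9,11) (18,12) (15,15)]
5. Canonical ring: [(15,11) (164/9,11) (18,12) (15,15)]

Clipped polygon: [(15,11) (164/9,11) (18,12) (15,15)]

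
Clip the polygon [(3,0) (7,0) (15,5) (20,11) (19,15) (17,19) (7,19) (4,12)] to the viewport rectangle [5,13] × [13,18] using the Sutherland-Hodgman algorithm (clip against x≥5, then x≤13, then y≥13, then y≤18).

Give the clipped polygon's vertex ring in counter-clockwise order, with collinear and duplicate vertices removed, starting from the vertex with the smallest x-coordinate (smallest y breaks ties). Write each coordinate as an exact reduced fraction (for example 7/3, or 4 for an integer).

Clipped polygon: [(5,13) (13,13) (13,18) (46/7,18) (5,43/3)]

1. After x ≥ 5: [(5,0) (7,0) (15,5) (20,11) (19,15) (17,19) (7,19) (5,43/3)]
2. After x ≤ 13: [(5,0) (7,0) (13,15/4) (13,19) (7,19) (5,43/3)]
3. After y ≥ 13: [(5,13) (13,13) (13,19) (7,19) (5,43/3)]
4. After y ≤ 18: [(5,13) (13,13) (13,18) (46/7,18) (5,43/3)]
5. Canonical ring: [(5,13) (13,13) (13,18) (46/7,18) (5,43/3)]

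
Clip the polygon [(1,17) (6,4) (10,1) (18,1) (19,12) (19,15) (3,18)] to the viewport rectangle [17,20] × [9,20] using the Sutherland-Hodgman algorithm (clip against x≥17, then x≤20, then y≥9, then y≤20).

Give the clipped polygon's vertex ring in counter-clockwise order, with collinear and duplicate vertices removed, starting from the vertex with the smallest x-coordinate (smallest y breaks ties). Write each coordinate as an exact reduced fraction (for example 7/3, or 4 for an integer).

1. After x ≥ 17: [(17,1) (18,1) (19,12) (19,15) (17,123/8)]
2. After x ≤ 20: [(17,1) (18,1) (19,12) (19,15) (17,123/8)]
3. After y ≥ 9: [(17,9) (206/11,9) (19,12) (19,15) (17,123/8)]
4. After y ≤ 20: [(17,9) (206/11,9) (19,12) (19,15) (17,123/8)]
5. Canonical ring: [(17,9) (206/11,9) (19,12) (19,15) (17,123/8)]

Clipped polygon: [(17,9) (206/11,9) (19,12) (19,15) (17,123/8)]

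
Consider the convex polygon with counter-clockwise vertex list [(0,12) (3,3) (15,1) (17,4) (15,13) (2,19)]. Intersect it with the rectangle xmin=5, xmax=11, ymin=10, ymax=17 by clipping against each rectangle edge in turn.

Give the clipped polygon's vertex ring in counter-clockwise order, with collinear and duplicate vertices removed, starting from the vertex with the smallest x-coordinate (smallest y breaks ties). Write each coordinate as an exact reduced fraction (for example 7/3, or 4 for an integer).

Clipped polygon: [(5,10) (11,10) (11,193/13) (19/3,17) (5,17)]

1. After x ≥ 5: [(5,8/3) (15,1) (17,4) (15,13) (5,229/13)]
2. After x ≤ 11: [(5,8/3) (11,5/3) (11,193/13) (5,229/13)]
3. After y ≥ 10: [(5,10) (11,10) (11,193/13) (5,229/13)]
4. After y ≤ 17: [(5,17) (5,10) (11,10) (11,193/13) (19/3,17)]
5. Canonical ring: [(5,10) (11,10) (11,193/13) (19/3,17) (5,17)]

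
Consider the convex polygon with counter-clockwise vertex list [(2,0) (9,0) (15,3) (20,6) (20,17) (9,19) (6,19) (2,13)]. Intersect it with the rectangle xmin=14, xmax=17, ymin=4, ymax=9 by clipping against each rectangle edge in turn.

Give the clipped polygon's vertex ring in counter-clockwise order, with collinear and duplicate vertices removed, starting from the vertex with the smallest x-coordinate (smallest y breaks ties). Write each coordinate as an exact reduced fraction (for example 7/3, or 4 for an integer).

Clipped polygon: [(14,4) (50/3,4) (17,21/5) (17,9) (14,9)]

1. After x ≥ 14: [(14,5/2) (15,3) (20,6) (20,17) (14,199/11)]
2. After x ≤ 17: [(14,5/2) (15,3) (17,21/5) (17,193/11) (14,199/11)]
3. After y ≥ 4: [(14,4) (50/3,4) (17,21/5) (17,193/11) (14,199/11)]
4. After y ≤ 9: [(14,9) (14,4) (50/3,4) (17,21/5) (17,9)]
5. Canonical ring: [(14,4) (50/3,4) (17,21/5) (17,9) (14,9)]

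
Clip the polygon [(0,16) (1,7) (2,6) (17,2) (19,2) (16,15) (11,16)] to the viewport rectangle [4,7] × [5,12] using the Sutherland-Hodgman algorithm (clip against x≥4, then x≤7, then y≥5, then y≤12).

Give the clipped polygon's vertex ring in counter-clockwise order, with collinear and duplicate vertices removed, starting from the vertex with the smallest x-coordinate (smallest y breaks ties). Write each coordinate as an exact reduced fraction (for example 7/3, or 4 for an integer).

Clipped polygon: [(4,82/15) (23/4,5) (7,5) (7,12) (4,12)]

1. After x ≥ 4: [(4,16) (4,82/15) (17,2) (19,2) (16,15) (11,16)]
2. After x ≤ 7: [(7,16) (4,16) (4,82/15) (7,14/3)]
3. After y ≥ 5: [(7,5) (7,16) (4,16) (4,82/15) (23/4,5)]
4. After y ≤ 12: [(7,5) (7,12) (4,12) (4,82/15) (23/4,5)]
5. Canonical ring: [(4,82/15) (23/4,5) (7,5) (7,12) (4,12)]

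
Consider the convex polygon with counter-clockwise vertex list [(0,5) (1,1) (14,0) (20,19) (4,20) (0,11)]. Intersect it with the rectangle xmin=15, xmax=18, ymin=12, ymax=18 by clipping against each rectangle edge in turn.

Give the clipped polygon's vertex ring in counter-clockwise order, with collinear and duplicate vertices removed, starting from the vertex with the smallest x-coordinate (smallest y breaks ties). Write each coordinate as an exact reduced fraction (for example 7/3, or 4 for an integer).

1. After x ≥ 15: [(15,19/6) (20,19) (15,309/16)]
2. After x ≤ 18: [(15,19/6) (18,38/3) (18,153/8) (15,309/16)]
3. After y ≥ 12: [(15,12) (338/19,12) (18,38/3) (18,153/8) (15,309/16)]
4. After y ≤ 18: [(15,18) (15,12) (338/19,12) (18,38/3) (18,18)]
5. Canonical ring: [(15,12) (338/19,12) (18,38/3) (18,18) (15,18)]

Clipped polygon: [(15,12) (338/19,12) (18,38/3) (18,18) (15,18)]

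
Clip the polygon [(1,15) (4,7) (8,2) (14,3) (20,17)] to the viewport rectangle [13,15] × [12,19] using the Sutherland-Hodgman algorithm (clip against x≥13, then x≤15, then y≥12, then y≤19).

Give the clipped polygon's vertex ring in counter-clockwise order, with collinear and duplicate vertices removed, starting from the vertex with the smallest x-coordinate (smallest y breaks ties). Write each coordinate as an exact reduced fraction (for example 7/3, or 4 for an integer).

1. After x ≥ 13: [(13,309/19) (13,17/6) (14,3) (20,17)]
2. After x ≤ 15: [(15,313/19) (13,309/19) (13,17/6) (14,3) (15,16/3)]
3. After y ≥ 12: [(15,12) (15,313/19) (13,309/19) (13,12)]
4. After y ≤ 19: [(15,12) (15,313/19) (13,309/19) (13,12)]
5. Canonical ring: [(13,12) (15,12) (15,313/19) (13,309/19)]

Clipped polygon: [(13,12) (15,12) (15,313/19) (13,309/19)]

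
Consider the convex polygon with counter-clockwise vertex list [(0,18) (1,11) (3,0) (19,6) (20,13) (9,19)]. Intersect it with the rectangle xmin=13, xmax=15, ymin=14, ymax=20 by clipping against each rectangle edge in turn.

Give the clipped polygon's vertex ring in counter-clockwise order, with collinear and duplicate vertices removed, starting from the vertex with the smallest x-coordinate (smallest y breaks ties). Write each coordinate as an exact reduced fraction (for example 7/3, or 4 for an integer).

Clipped polygon: [(13,14) (15,14) (15,173/11) (13,185/11)]

1. After x ≥ 13: [(13,15/4) (19,6) (20,13) (13,185/11)]
2. After x ≤ 15: [(13,15/4) (15,9/2) (15,173/11) (13,185/11)]
3. After y ≥ 14: [(13,14) (15,14) (15,173/11) (13,185/11)]
4. After y ≤ 20: [(13,14) (15,14) (15,173/11) (13,185/11)]
5. Canonical ring: [(13,14) (15,14) (15,173/11) (13,185/11)]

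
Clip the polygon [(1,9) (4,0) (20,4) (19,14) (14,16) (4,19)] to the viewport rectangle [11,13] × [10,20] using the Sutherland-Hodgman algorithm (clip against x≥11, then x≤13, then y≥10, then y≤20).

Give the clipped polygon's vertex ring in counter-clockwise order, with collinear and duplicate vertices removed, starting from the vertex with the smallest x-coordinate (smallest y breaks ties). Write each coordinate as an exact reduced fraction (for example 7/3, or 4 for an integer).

Clipped polygon: [(11,10) (13,10) (13,163/10) (11,169/10)]

1. After x ≥ 11: [(11,7/4) (20,4) (19,14) (14,16) (11,169/10)]
2. After x ≤ 13: [(11,7/4) (13,9/4) (13,163/10) (11,169/10)]
3. After y ≥ 10: [(11,10) (13,10) (13,163/10) (11,169/10)]
4. After y ≤ 20: [(11,10) (13,10) (13,163/10) (11,169/10)]
5. Canonical ring: [(11,10) (13,10) (13,163/10) (11,169/10)]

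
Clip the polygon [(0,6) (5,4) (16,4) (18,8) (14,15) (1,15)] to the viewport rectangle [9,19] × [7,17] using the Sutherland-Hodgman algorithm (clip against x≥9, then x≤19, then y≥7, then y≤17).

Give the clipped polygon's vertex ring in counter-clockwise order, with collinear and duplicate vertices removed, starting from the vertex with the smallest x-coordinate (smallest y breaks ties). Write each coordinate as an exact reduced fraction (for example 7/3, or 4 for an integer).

Clipped polygon: [(9,7) (35/2,7) (18,8) (14,15) (9,15)]

1. After x ≥ 9: [(9,4) (16,4) (18,8) (14,15) (9,15)]
2. After x ≤ 19: [(9,4) (16,4) (18,8) (14,15) (9,15)]
3. After y ≥ 7: [(9,7) (35/2,7) (18,8) (14,15) (9,15)]
4. After y ≤ 17: [(9,7) (35/2,7) (18,8) (14,15) (9,15)]
5. Canonical ring: [(9,7) (35/2,7) (18,8) (14,15) (9,15)]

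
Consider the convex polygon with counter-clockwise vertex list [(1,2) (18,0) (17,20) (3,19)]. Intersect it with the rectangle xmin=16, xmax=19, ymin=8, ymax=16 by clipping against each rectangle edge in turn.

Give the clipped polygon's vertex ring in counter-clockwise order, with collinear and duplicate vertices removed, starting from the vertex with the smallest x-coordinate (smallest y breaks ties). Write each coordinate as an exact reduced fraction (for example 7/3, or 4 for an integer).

Clipped polygon: [(16,8) (88/5,8) (86/5,16) (16,16)]

1. After x ≥ 16: [(16,4/17) (18,0) (17,20) (16,279/14)]
2. After x ≤ 19: [(16,4/17) (18,0) (17,20) (16,279/14)]
3. After y ≥ 8: [(16,8) (88/5,8) (17,20) (16,279/14)]
4. After y ≤ 16: [(16,16) (16,8) (88/5,8) (86/5,16)]
5. Canonical ring: [(16,8) (88/5,8) (86/5,16) (16,16)]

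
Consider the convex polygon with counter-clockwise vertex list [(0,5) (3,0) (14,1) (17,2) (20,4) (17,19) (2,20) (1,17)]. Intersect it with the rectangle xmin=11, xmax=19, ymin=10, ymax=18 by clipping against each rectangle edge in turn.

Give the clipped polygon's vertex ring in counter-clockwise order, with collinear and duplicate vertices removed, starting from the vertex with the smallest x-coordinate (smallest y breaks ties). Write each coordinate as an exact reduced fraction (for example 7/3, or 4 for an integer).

Clipped polygon: [(11,10) (94/5,10) (86/5,18) (11,18)]

1. After x ≥ 11: [(11,8/11) (14,1) (17,2) (20,4) (17,19) (11,97/5)]
2. After x ≤ 19: [(11,8/11) (14,1) (17,2) (19,10/3) (19,9) (17,19) (11,97/5)]
3. After y ≥ 10: [(11,10) (94/5,10) (17,19) (11,97/5)]
4. After y ≤ 18: [(11,18) (11,10) (94/5,10) (86/5,18)]
5. Canonical ring: [(11,10) (94/5,10) (86/5,18) (11,18)]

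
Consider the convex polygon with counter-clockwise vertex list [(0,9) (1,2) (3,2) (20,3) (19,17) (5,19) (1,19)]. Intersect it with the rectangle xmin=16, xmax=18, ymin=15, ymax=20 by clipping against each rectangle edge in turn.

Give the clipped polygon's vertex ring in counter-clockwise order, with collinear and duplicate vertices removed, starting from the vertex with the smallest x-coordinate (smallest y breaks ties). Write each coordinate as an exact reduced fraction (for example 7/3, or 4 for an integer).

1. After x ≥ 16: [(16,47/17) (20,3) (19,17) (16,122/7)]
2. After x ≤ 18: [(16,47/17) (18,49/17) (18,120/7) (16,122/7)]
3. After y ≥ 15: [(16,15) (18,15) (18,120/7) (16,122/7)]
4. After y ≤ 20: [(16,15) (18,15) (18,120/7) (16,122/7)]
5. Canonical ring: [(16,15) (18,15) (18,120/7) (16,122/7)]

Clipped polygon: [(16,15) (18,15) (18,120/7) (16,122/7)]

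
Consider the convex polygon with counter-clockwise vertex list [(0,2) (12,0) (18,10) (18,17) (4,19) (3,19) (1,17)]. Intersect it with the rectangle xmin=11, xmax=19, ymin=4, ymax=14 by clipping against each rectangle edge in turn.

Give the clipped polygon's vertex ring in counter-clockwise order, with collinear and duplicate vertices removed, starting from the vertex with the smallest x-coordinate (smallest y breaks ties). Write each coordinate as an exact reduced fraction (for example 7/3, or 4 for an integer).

Clipped polygon: [(11,4) (72/5,4) (18,10) (18,14) (11,14)]

1. After x ≥ 11: [(11,1/6) (12,0) (18,10) (18,17) (11,18)]
2. After x ≤ 19: [(11,1/6) (12,0) (18,10) (18,17) (11,18)]
3. After y ≥ 4: [(11,4) (72/5,4) (18,10) (18,17) (11,18)]
4. After y ≤ 14: [(11,14) (11,4) (72/5,4) (18,10) (18,14)]
5. Canonical ring: [(11,4) (72/5,4) (18,10) (18,14) (11,14)]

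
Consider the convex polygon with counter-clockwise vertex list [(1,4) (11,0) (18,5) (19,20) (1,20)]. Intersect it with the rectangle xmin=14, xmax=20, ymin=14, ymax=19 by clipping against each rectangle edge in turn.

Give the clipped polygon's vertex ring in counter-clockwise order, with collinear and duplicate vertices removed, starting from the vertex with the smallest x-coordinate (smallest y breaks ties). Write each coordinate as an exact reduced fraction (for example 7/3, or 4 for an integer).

Clipped polygon: [(14,14) (93/5,14) (284/15,19) (14,19)]

1. After x ≥ 14: [(14,15/7) (18,5) (19,20) (14,20)]
2. After x ≤ 20: [(14,15/7) (18,5) (19,20) (14,20)]
3. After y ≥ 14: [(14,14) (93/5,14) (19,20) (14,20)]
4. After y ≤ 19: [(14,19) (14,14) (93/5,14) (284/15,19)]
5. Canonical ring: [(14,14) (93/5,14) (284/15,19) (14,19)]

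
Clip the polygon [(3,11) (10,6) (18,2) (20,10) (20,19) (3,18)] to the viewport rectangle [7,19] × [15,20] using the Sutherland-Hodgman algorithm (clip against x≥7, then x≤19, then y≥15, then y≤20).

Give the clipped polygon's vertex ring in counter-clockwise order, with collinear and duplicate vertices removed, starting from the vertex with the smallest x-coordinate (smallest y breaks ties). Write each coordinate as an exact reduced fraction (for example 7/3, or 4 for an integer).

1. After x ≥ 7: [(7,57/7) (10,6) (18,2) (20,10) (20,19) (7,310/17)]
2. After x ≤ 19: [(7,57/7) (10,6) (18,2) (19,6) (19,322/17) (7,310/17)]
3. After y ≥ 15: [(7,15) (19,15) (19,322/17) (7,310/17)]
4. After y ≤ 20: [(7,15) (19,15) (19,322/17) (7,310/17)]
5. Canonical ring: [(7,15) (19,15) (19,322/17) (7,310/17)]

Clipped polygon: [(7,15) (19,15) (19,322/17) (7,310/17)]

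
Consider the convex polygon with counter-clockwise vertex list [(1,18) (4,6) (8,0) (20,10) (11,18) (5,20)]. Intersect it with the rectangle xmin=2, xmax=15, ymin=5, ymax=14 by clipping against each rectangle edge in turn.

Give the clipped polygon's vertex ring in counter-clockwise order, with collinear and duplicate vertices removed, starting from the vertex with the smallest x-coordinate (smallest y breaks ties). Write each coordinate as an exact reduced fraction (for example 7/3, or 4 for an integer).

Clipped polygon: [(2,14) (4,6) (14/3,5) (14,5) (15,35/6) (15,14)]

1. After x ≥ 2: [(2,37/2) (2,14) (4,6) (8,0) (20,10) (11,18) (5,20)]
2. After x ≤ 15: [(2,37/2) (2,14) (4,6) (8,0) (15,35/6) (15,130/9) (11,18) (5,20)]
3. After y ≥ 5: [(2,37/2) (2,14) (4,6) (14/3,5) (14,5) (15,35/6) (15,130/9) (11,18) (5,20)]
4. After y ≤ 14: [(2,14) (2,14) (4,6) (14/3,5) (14,5) (15,35/6) (15,14)]
5. Canonical ring: [(2,14) (4,6) (14/3,5) (14,5) (15,35/6) (15,14)]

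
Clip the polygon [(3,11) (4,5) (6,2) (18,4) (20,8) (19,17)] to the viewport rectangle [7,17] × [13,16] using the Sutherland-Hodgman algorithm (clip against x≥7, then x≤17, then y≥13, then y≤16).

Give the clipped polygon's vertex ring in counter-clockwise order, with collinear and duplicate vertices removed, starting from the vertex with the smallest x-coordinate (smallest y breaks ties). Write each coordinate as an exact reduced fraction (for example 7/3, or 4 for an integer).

1. After x ≥ 7: [(7,25/2) (7,13/6) (18,4) (20,8) (19,17)]
2. After x ≤ 17: [(17,65/4) (7,25/2) (7,13/6) (17,23/6)]
3. After y ≥ 13: [(17,13) (17,65/4) (25/3,13)]
4. After y ≤ 16: [(17,13) (17,16) (49/3,16) (25/3,13)]
5. Canonical ring: [(25/3,13) (17,13) (17,16) (49/3,16)]

Clipped polygon: [(25/3,13) (17,13) (17,16) (49/3,16)]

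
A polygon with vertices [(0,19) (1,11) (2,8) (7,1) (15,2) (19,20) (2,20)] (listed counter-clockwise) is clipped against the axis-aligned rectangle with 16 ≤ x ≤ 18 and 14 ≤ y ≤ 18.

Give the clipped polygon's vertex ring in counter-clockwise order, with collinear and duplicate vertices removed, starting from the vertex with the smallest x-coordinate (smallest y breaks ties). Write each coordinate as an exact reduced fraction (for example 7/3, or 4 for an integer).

Clipped polygon: [(16,14) (53/3,14) (18,31/2) (18,18) (16,18)]

1. After x ≥ 16: [(16,13/2) (19,20) (16,20)]
2. After x ≤ 18: [(16,13/2) (18,31/2) (18,20) (16,20)]
3. After y ≥ 14: [(16,14) (53/3,14) (18,31/2) (18,20) (16,20)]
4. After y ≤ 18: [(16,18) (16,14) (53/3,14) (18,31/2) (18,18)]
5. Canonical ring: [(16,14) (53/3,14) (18,31/2) (18,18) (16,18)]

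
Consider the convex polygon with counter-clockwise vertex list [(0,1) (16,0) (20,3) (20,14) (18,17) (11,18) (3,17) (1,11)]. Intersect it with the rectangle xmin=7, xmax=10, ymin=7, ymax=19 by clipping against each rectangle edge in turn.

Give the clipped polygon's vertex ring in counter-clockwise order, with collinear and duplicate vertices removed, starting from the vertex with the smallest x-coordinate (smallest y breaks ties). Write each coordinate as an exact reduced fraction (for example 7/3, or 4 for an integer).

Clipped polygon: [(7,7) (10,7) (10,143/8) (7,35/2)]

1. After x ≥ 7: [(7,9/16) (16,0) (20,3) (20,14) (18,17) (11,18) (7,35/2)]
2. After x ≤ 10: [(7,9/16) (10,3/8) (10,143/8) (7,35/2)]
3. After y ≥ 7: [(7,7) (10,7) (10,143/8) (7,35/2)]
4. After y ≤ 19: [(7,7) (10,7) (10,143/8) (7,35/2)]
5. Canonical ring: [(7,7) (10,7) (10,143/8) (7,35/2)]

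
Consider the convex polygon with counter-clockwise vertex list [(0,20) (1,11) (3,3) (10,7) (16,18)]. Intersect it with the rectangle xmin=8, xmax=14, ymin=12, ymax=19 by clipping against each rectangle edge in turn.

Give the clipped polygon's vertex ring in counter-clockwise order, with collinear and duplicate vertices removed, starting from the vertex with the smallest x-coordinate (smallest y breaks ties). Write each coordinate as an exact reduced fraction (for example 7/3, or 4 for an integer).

1. After x ≥ 8: [(8,19) (8,41/7) (10,7) (16,18)]
2. After x ≤ 14: [(14,73/4) (8,19) (8,41/7) (10,7) (14,43/3)]
3. After y ≥ 12: [(14,73/4) (8,19) (8,12) (140/11,12) (14,43/3)]
4. After y ≤ 19: [(14,73/4) (8,19) (8,12) (140/11,12) (14,43/3)]
5. Canonical ring: [(8,12) (140/11,12) (14,43/3) (14,73/4) (8,19)]

Clipped polygon: [(8,12) (140/11,12) (14,43/3) (14,73/4) (8,19)]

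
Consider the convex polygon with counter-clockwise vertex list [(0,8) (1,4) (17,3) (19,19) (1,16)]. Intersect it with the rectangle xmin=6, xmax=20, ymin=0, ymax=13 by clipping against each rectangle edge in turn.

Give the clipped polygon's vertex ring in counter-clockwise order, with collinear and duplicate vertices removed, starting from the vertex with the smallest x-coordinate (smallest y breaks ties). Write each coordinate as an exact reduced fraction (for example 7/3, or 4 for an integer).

Clipped polygon: [(6,59/16) (17,3) (73/4,13) (6,13)]

1. After x ≥ 6: [(6,59/16) (17,3) (19,19) (6,101/6)]
2. After x ≤ 20: [(6,59/16) (17,3) (19,19) (6,101/6)]
3. After y ≥ 0: [(6,59/16) (17,3) (19,19) (6,101/6)]
4. After y ≤ 13: [(6,13) (6,59/16) (17,3) (73/4,13)]
5. Canonical ring: [(6,59/16) (17,3) (73/4,13) (6,13)]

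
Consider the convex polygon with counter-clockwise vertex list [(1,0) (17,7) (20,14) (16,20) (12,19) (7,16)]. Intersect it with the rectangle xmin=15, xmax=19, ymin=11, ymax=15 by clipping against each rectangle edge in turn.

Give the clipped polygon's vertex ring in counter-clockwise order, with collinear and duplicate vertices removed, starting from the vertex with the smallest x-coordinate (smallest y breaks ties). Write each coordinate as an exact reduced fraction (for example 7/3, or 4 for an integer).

1. After x ≥ 15: [(15,49/8) (17,7) (20,14) (16,20) (15,79/4)]
2. After x ≤ 19: [(15,49/8) (17,7) (19,35/3) (19,31/2) (16,20) (15,79/4)]
3. After y ≥ 11: [(15,11) (131/7,11) (19,35/3) (19,31/2) (16,20) (15,79/4)]
4. After y ≤ 15: [(15,15) (15,11) (131/7,11) (19,35/3) (19,15)]
5. Canonical ring: [(15,11) (131/7,11) (19,35/3) (19,15) (15,15)]

Clipped polygon: [(15,11) (131/7,11) (19,35/3) (19,15) (15,15)]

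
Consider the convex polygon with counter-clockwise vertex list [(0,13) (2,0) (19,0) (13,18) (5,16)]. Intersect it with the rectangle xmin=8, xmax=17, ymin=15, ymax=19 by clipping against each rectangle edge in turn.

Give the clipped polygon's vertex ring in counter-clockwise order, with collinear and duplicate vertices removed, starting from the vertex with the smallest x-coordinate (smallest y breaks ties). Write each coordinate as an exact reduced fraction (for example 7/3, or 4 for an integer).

Clipped polygon: [(8,15) (14,15) (13,18) (8,67/4)]

1. After x ≥ 8: [(8,0) (19,0) (13,18) (8,67/4)]
2. After x ≤ 17: [(8,0) (17,0) (17,6) (13,18) (8,67/4)]
3. After y ≥ 15: [(8,15) (14,15) (13,18) (8,67/4)]
4. After y ≤ 19: [(8,15) (14,15) (13,18) (8,67/4)]
5. Canonical ring: [(8,15) (14,15) (13,18) (8,67/4)]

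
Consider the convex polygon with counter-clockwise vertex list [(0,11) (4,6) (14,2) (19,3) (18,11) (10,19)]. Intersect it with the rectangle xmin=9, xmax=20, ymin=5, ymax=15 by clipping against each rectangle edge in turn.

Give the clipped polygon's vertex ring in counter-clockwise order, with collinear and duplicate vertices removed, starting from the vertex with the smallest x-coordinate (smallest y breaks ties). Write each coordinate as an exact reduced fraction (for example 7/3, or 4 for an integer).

1. After x ≥ 9: [(9,91/5) (9,4) (14,2) (19,3) (18,11) (10,19)]
2. After x ≤ 20: [(9,91/5) (9,4) (14,2) (19,3) (18,11) (10,19)]
3. After y ≥ 5: [(9,91/5) (9,5) (75/4,5) (18,11) (10,19)]
4. After y ≤ 15: [(9,15) (9,5) (75/4,5) (18,11) (14,15)]
5. Canonical ring: [(9,5) (75/4,5) (18,11) (14,15) (9,15)]

Clipped polygon: [(9,5) (75/4,5) (18,11) (14,15) (9,15)]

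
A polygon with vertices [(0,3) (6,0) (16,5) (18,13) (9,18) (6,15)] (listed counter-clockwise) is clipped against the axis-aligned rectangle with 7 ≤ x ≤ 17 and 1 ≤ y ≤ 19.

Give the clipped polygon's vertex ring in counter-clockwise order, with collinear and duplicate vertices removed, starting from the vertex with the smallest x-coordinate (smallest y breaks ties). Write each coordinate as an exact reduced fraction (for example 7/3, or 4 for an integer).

1. After x ≥ 7: [(7,1/2) (16,5) (18,13) (9,18) (7,16)]
2. After x ≤ 17: [(7,1/2) (16,5) (17,9) (17,122/9) (9,18) (7,16)]
3. After y ≥ 1: [(7,1) (8,1) (16,5) (17,9) (17,122/9) (9,18) (7,16)]
4. After y ≤ 19: [(7,1) (8,1) (16,5) (17,9) (17,122/9) (9,18) (7,16)]
5. Canonical ring: [(7,1) (8,1) (16,5) (17,9) (17,122/9) (9,18) (7,16)]

Clipped polygon: [(7,1) (8,1) (16,5) (17,9) (17,122/9) (9,18) (7,16)]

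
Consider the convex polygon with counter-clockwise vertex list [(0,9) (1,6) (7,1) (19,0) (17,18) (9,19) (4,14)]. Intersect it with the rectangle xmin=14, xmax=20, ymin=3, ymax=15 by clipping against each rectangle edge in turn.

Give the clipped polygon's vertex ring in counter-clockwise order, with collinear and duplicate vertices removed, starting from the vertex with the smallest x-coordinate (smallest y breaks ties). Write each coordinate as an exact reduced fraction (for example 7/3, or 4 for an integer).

1. After x ≥ 14: [(14,5/12) (19,0) (17,18) (14,147/8)]
2. After x ≤ 20: [(14,5/12) (19,0) (17,18) (14,147/8)]
3. After y ≥ 3: [(14,3) (56/3,3) (17,18) (14,147/8)]
4. After y ≤ 15: [(14,15) (14,3) (56/3,3) (52/3,15)]
5. Canonical ring: [(14,3) (56/3,3) (52/3,15) (14,15)]

Clipped polygon: [(14,3) (56/3,3) (52/3,15) (14,15)]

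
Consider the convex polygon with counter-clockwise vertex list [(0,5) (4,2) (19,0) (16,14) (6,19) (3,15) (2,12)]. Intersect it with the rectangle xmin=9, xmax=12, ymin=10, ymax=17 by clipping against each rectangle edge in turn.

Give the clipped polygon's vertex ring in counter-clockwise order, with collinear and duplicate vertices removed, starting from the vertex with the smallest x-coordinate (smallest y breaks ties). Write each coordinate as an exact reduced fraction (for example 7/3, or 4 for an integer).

Clipped polygon: [(9,10) (12,10) (12,16) (10,17) (9,17)]

1. After x ≥ 9: [(9,4/3) (19,0) (16,14) (9,35/2)]
2. After x ≤ 12: [(9,4/3) (12,14/15) (12,16) (9,35/2)]
3. After y ≥ 10: [(9,10) (12,10) (12,16) (9,35/2)]
4. After y ≤ 17: [(9,17) (9,10) (12,10) (12,16) (10,17)]
5. Canonical ring: [(9,10) (12,10) (12,16) (10,17) (9,17)]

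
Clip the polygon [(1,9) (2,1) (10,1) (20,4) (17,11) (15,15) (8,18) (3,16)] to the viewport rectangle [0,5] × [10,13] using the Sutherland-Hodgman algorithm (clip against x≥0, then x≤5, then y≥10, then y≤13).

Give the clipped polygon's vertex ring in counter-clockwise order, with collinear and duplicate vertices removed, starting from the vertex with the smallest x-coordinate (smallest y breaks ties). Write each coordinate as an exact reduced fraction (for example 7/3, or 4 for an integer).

Clipped polygon: [(9/7,10) (5,10) (5,13) (15/7,13)]

1. After x ≥ 0: [(1,9) (2,1) (10,1) (20,4) (17,11) (15,15) (8,18) (3,16)]
2. After x ≤ 5: [(1,9) (2,1) (5,1) (5,84/5) (3,16)]
3. After y ≥ 10: [(9/7,10) (5,10) (5,84/5) (3,16)]
4. After y ≤ 13: [(15/7,13) (9/7,10) (5,10) (5,13)]
5. Canonical ring: [(9/7,10) (5,10) (5,13) (15/7,13)]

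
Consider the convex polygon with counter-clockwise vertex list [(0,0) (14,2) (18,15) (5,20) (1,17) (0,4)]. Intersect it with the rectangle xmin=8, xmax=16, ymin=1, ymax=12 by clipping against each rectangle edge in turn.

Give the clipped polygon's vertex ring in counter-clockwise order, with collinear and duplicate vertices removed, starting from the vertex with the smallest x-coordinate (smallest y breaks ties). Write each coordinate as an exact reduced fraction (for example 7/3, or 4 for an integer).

1. After x ≥ 8: [(8,8/7) (14,2) (18,15) (8,245/13)]
2. After x ≤ 16: [(8,8/7) (14,2) (16,17/2) (16,205/13) (8,245/13)]
3. After y ≥ 1: [(8,8/7) (14,2) (16,17/2) (16,205/13) (8,245/13)]
4. After y ≤ 12: [(8,12) (8,8/7) (14,2) (16,17/2) (16,12)]
5. Canonical ring: [(8,8/7) (14,2) (16,17/2) (16,12) (8,12)]

Clipped polygon: [(8,8/7) (14,2) (16,17/2) (16,12) (8,12)]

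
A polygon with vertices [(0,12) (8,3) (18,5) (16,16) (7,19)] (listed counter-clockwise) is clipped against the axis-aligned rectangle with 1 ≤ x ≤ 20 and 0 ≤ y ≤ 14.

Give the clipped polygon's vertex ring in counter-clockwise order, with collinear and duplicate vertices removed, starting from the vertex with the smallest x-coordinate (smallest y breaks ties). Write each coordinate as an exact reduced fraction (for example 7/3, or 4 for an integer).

Clipped polygon: [(1,87/8) (8,3) (18,5) (180/11,14) (2,14) (1,13)]

1. After x ≥ 1: [(1,13) (1,87/8) (8,3) (18,5) (16,16) (7,19)]
2. After x ≤ 20: [(1,13) (1,87/8) (8,3) (18,5) (16,16) (7,19)]
3. After y ≥ 0: [(1,13) (1,87/8) (8,3) (18,5) (16,16) (7,19)]
4. After y ≤ 14: [(2,14) (1,13) (1,87/8) (8,3) (18,5) (180/11,14)]
5. Canonical ring: [(1,87/8) (8,3) (18,5) (180/11,14) (2,14) (1,13)]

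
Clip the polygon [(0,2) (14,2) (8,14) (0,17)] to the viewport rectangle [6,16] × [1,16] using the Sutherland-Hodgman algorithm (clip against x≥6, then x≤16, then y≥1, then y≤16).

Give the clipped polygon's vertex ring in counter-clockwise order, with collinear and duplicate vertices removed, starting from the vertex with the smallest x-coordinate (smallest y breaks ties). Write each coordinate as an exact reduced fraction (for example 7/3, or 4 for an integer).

1. After x ≥ 6: [(6,2) (14,2) (8,14) (6,59/4)]
2. After x ≤ 16: [(6,2) (14,2) (8,14) (6,59/4)]
3. After y ≥ 1: [(6,2) (14,2) (8,14) (6,59/4)]
4. After y ≤ 16: [(6,2) (14,2) (8,14) (6,59/4)]
5. Canonical ring: [(6,2) (14,2) (8,14) (6,59/4)]

Clipped polygon: [(6,2) (14,2) (8,14) (6,59/4)]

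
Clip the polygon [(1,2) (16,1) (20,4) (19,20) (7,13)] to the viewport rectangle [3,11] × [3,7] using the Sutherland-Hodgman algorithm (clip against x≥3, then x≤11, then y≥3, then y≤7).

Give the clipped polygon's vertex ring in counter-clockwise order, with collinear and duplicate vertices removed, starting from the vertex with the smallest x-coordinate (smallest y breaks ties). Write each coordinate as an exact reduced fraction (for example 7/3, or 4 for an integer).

Clipped polygon: [(3,3) (11,3) (11,7) (41/11,7) (3,17/3)]

1. After x ≥ 3: [(3,17/3) (3,28/15) (16,1) (20,4) (19,20) (7,13)]
2. After x ≤ 11: [(3,17/3) (3,28/15) (11,4/3) (11,46/3) (7,13)]
3. After y ≥ 3: [(3,17/3) (3,3) (11,3) (11,46/3) (7,13)]
4. After y ≤ 7: [(41/11,7) (3,17/3) (3,3) (11,3) (11,7)]
5. Canonical ring: [(3,3) (11,3) (11,7) (41/11,7) (3,17/3)]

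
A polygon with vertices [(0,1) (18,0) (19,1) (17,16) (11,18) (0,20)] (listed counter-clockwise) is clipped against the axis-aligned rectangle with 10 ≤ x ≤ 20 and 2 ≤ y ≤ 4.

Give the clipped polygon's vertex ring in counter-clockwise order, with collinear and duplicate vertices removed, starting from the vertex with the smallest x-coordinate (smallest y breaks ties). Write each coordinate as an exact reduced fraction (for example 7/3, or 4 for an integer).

Clipped polygon: [(10,2) (283/15,2) (93/5,4) (10,4)]

1. After x ≥ 10: [(10,4/9) (18,0) (19,1) (17,16) (11,18) (10,200/11)]
2. After x ≤ 20: [(10,4/9) (18,0) (19,1) (17,16) (11,18) (10,200/11)]
3. After y ≥ 2: [(10,2) (283/15,2) (17,16) (11,18) (10,200/11)]
4. After y ≤ 4: [(10,4) (10,2) (283/15,2) (93/5,4)]
5. Canonical ring: [(10,2) (283/15,2) (93/5,4) (10,4)]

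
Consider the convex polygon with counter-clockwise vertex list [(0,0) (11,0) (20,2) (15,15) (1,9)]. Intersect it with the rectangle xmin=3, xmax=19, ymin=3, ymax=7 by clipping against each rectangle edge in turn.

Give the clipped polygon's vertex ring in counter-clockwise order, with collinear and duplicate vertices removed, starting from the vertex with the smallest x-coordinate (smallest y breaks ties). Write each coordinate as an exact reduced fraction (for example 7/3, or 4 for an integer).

Clipped polygon: [(3,3) (19,3) (19,23/5) (235/13,7) (3,7)]

1. After x ≥ 3: [(3,0) (11,0) (20,2) (15,15) (3,69/7)]
2. After x ≤ 19: [(3,0) (11,0) (19,16/9) (19,23/5) (15,15) (3,69/7)]
3. After y ≥ 3: [(3,3) (19,3) (19,23/5) (15,15) (3,69/7)]
4. After y ≤ 7: [(3,7) (3,3) (19,3) (19,23/5) (235/13,7)]
5. Canonical ring: [(3,3) (19,3) (19,23/5) (235/13,7) (3,7)]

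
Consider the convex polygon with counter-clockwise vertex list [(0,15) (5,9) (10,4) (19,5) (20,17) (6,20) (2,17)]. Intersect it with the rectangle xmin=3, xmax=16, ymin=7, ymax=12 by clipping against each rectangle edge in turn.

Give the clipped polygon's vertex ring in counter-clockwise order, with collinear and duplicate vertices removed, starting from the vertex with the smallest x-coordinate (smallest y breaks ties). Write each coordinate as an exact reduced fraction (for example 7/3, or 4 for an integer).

1. After x ≥ 3: [(3,57/5) (5,9) (10,4) (19,5) (20,17) (6,20) (3,71/4)]
2. After x ≤ 16: [(3,57/5) (5,9) (10,4) (16,14/3) (16,125/7) (6,20) (3,71/4)]
3. After y ≥ 7: [(3,57/5) (5,9) (7,7) (16,7) (16,125/7) (6,20) (3,71/4)]
4. After y ≤ 12: [(3,12) (3,57/5) (5,9) (7,7) (16,7) (16,12)]
5. Canonical ring: [(3,57/5) (5,9) (7,7) (16,7) (16,12) (3,12)]

Clipped polygon: [(3,57/5) (5,9) (7,7) (16,7) (16,12) (3,12)]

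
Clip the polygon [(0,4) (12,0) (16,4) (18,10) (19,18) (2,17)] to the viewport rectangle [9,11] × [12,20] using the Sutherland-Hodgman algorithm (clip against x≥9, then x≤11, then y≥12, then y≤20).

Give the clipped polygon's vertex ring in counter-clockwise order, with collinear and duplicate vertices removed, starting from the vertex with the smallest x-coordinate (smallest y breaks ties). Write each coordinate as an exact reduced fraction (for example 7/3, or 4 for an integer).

Clipped polygon: [(9,12) (11,12) (11,298/17) (9,296/17)]

1. After x ≥ 9: [(9,1) (12,0) (16,4) (18,10) (19,18) (9,296/17)]
2. After x ≤ 11: [(9,1) (11,1/3) (11,298/17) (9,296/17)]
3. After y ≥ 12: [(9,12) (11,12) (11,298/17) (9,296/17)]
4. After y ≤ 20: [(9,12) (11,12) (11,298/17) (9,296/17)]
5. Canonical ring: [(9,12) (11,12) (11,298/17) (9,296/17)]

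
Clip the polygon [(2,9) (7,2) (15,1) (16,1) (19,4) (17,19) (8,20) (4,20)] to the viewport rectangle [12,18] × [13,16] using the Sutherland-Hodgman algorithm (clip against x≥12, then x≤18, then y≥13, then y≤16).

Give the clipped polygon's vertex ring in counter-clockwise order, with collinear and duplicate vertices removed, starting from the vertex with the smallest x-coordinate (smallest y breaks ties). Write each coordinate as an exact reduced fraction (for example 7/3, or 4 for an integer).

1. After x ≥ 12: [(12,11/8) (15,1) (16,1) (19,4) (17,19) (12,176/9)]
2. After x ≤ 18: [(12,11/8) (15,1) (16,1) (18,3) (18,23/2) (17,19) (12,176/9)]
3. After y ≥ 13: [(12,13) (89/5,13) (17,19) (12,176/9)]
4. After y ≤ 16: [(12,16) (12,13) (89/5,13) (87/5,16)]
5. Canonical ring: [(12,13) (89/5,13) (87/5,16) (12,16)]

Clipped polygon: [(12,13) (89/5,13) (87/5,16) (12,16)]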